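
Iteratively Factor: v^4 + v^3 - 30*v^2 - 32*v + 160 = (v - 5)*(v^3 + 6*v^2 - 32) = (v - 5)*(v + 4)*(v^2 + 2*v - 8) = (v - 5)*(v - 2)*(v + 4)*(v + 4)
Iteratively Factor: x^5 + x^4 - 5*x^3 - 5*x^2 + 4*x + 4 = (x - 1)*(x^4 + 2*x^3 - 3*x^2 - 8*x - 4) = (x - 2)*(x - 1)*(x^3 + 4*x^2 + 5*x + 2) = (x - 2)*(x - 1)*(x + 2)*(x^2 + 2*x + 1) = (x - 2)*(x - 1)*(x + 1)*(x + 2)*(x + 1)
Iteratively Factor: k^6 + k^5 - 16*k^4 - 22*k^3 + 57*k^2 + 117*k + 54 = (k + 3)*(k^5 - 2*k^4 - 10*k^3 + 8*k^2 + 33*k + 18) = (k - 3)*(k + 3)*(k^4 + k^3 - 7*k^2 - 13*k - 6) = (k - 3)*(k + 1)*(k + 3)*(k^3 - 7*k - 6) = (k - 3)*(k + 1)*(k + 2)*(k + 3)*(k^2 - 2*k - 3) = (k - 3)*(k + 1)^2*(k + 2)*(k + 3)*(k - 3)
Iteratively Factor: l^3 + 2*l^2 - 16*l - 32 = (l + 2)*(l^2 - 16) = (l + 2)*(l + 4)*(l - 4)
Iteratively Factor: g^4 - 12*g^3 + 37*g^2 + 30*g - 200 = (g - 5)*(g^3 - 7*g^2 + 2*g + 40) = (g - 5)^2*(g^2 - 2*g - 8) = (g - 5)^2*(g + 2)*(g - 4)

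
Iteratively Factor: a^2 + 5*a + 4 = (a + 1)*(a + 4)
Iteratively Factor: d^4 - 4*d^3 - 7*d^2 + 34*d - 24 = (d - 4)*(d^3 - 7*d + 6) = (d - 4)*(d - 2)*(d^2 + 2*d - 3) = (d - 4)*(d - 2)*(d - 1)*(d + 3)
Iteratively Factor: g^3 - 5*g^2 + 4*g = (g - 1)*(g^2 - 4*g) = g*(g - 1)*(g - 4)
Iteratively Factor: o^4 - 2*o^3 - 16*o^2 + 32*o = (o)*(o^3 - 2*o^2 - 16*o + 32) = o*(o - 4)*(o^2 + 2*o - 8) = o*(o - 4)*(o - 2)*(o + 4)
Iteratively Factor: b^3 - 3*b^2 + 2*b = (b - 1)*(b^2 - 2*b) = b*(b - 1)*(b - 2)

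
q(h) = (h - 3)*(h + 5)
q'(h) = 2*h + 2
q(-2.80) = -12.76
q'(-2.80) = -3.60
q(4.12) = 10.21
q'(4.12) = 10.24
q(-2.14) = -14.70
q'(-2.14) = -2.28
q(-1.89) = -15.21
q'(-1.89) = -1.78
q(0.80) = -12.76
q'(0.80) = 3.60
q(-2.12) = -14.75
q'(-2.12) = -2.24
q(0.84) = -12.61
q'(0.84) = 3.68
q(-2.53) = -13.66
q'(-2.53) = -3.06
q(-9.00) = 48.00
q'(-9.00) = -16.00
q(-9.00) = 48.00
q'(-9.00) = -16.00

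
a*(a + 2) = a^2 + 2*a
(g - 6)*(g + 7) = g^2 + g - 42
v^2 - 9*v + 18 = (v - 6)*(v - 3)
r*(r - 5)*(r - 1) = r^3 - 6*r^2 + 5*r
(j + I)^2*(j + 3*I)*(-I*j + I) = -I*j^4 + 5*j^3 + I*j^3 - 5*j^2 + 7*I*j^2 - 3*j - 7*I*j + 3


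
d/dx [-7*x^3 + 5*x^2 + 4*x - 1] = -21*x^2 + 10*x + 4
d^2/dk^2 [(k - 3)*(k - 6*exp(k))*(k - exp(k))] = -7*k^2*exp(k) + 24*k*exp(2*k) - 7*k*exp(k) + 6*k - 48*exp(2*k) + 28*exp(k) - 6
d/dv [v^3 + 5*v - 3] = 3*v^2 + 5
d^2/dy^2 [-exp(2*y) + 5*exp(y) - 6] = (5 - 4*exp(y))*exp(y)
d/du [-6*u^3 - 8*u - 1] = -18*u^2 - 8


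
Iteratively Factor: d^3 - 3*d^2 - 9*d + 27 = (d + 3)*(d^2 - 6*d + 9) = (d - 3)*(d + 3)*(d - 3)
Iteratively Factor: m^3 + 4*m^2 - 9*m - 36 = (m - 3)*(m^2 + 7*m + 12) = (m - 3)*(m + 4)*(m + 3)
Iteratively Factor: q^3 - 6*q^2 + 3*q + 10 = (q - 5)*(q^2 - q - 2) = (q - 5)*(q + 1)*(q - 2)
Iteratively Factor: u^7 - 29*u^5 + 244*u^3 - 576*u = (u - 4)*(u^6 + 4*u^5 - 13*u^4 - 52*u^3 + 36*u^2 + 144*u) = (u - 4)*(u + 3)*(u^5 + u^4 - 16*u^3 - 4*u^2 + 48*u) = (u - 4)*(u + 3)*(u + 4)*(u^4 - 3*u^3 - 4*u^2 + 12*u) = u*(u - 4)*(u + 3)*(u + 4)*(u^3 - 3*u^2 - 4*u + 12) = u*(u - 4)*(u + 2)*(u + 3)*(u + 4)*(u^2 - 5*u + 6) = u*(u - 4)*(u - 2)*(u + 2)*(u + 3)*(u + 4)*(u - 3)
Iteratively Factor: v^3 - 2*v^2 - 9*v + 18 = (v - 3)*(v^2 + v - 6) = (v - 3)*(v - 2)*(v + 3)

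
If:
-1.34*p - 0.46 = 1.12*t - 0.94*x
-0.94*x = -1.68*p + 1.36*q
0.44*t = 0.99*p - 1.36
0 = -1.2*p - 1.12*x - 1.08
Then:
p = 0.43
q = 1.52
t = -2.12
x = -1.43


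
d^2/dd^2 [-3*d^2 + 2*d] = -6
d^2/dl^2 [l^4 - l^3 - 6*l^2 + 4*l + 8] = 12*l^2 - 6*l - 12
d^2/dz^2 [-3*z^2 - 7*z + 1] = -6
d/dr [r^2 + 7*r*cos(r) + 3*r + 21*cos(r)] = -7*r*sin(r) + 2*r - 21*sin(r) + 7*cos(r) + 3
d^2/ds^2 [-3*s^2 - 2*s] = -6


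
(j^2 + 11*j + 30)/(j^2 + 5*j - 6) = (j + 5)/(j - 1)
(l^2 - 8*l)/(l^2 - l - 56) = l/(l + 7)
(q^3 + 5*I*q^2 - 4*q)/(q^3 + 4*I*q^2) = (q + I)/q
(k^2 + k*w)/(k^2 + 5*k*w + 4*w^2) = k/(k + 4*w)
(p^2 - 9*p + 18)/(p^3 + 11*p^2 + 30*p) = (p^2 - 9*p + 18)/(p*(p^2 + 11*p + 30))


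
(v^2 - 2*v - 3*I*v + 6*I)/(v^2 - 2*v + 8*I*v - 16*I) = (v - 3*I)/(v + 8*I)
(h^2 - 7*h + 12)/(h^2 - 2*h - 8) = (h - 3)/(h + 2)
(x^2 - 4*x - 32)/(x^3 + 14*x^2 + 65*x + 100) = (x - 8)/(x^2 + 10*x + 25)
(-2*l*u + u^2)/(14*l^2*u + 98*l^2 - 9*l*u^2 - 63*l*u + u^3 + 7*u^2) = u/(-7*l*u - 49*l + u^2 + 7*u)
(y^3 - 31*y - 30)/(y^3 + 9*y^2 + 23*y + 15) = (y - 6)/(y + 3)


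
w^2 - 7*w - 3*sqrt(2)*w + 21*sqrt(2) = (w - 7)*(w - 3*sqrt(2))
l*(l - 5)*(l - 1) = l^3 - 6*l^2 + 5*l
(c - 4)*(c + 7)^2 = c^3 + 10*c^2 - 7*c - 196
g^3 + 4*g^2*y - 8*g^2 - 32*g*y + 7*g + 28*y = (g - 7)*(g - 1)*(g + 4*y)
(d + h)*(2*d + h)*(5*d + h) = 10*d^3 + 17*d^2*h + 8*d*h^2 + h^3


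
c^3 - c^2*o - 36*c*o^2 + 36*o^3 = (c - 6*o)*(c - o)*(c + 6*o)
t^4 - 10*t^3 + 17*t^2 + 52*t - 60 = (t - 6)*(t - 5)*(t - 1)*(t + 2)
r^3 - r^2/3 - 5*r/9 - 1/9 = (r - 1)*(r + 1/3)^2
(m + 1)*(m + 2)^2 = m^3 + 5*m^2 + 8*m + 4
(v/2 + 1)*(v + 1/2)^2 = v^3/2 + 3*v^2/2 + 9*v/8 + 1/4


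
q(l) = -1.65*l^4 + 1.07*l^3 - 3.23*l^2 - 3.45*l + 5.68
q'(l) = -6.6*l^3 + 3.21*l^2 - 6.46*l - 3.45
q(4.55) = -683.28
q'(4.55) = -588.08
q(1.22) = -5.05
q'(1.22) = -18.54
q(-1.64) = -14.01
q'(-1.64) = 44.89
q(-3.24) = -235.27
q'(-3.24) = 275.66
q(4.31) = -552.89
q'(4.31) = -500.08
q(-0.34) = 6.42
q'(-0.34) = -0.62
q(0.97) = -1.19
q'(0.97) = -12.72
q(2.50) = -70.87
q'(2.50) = -102.66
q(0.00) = 5.68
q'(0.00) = -3.45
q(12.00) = -32866.28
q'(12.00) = -11023.53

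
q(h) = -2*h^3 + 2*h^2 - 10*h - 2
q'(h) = -6*h^2 + 4*h - 10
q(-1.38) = 20.86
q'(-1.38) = -26.95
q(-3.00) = 100.00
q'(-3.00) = -76.00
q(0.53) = -7.04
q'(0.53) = -9.57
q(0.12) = -3.17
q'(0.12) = -9.61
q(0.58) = -7.52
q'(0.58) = -9.70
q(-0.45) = 3.09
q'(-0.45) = -13.02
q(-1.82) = 34.88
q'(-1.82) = -37.15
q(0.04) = -2.40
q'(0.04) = -9.85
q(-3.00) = 100.00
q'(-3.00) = -76.00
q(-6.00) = 562.00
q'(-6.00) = -250.00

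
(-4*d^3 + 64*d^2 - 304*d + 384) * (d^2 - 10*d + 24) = -4*d^5 + 104*d^4 - 1040*d^3 + 4960*d^2 - 11136*d + 9216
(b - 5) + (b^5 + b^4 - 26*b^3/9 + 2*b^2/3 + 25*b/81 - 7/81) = b^5 + b^4 - 26*b^3/9 + 2*b^2/3 + 106*b/81 - 412/81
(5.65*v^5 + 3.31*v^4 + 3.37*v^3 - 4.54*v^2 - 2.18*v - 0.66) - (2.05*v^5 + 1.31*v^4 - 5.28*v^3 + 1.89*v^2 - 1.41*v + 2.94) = 3.6*v^5 + 2.0*v^4 + 8.65*v^3 - 6.43*v^2 - 0.77*v - 3.6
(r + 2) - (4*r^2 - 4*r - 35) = -4*r^2 + 5*r + 37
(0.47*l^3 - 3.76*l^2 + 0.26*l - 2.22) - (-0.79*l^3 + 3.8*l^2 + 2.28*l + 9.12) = 1.26*l^3 - 7.56*l^2 - 2.02*l - 11.34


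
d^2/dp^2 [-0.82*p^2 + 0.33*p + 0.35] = -1.64000000000000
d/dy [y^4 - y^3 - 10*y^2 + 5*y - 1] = 4*y^3 - 3*y^2 - 20*y + 5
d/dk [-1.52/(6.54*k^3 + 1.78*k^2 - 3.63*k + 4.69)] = (29.8224*k^2 + 5.4112*k - 5.5176)/(6.54*k^3 + 1.78*k^2 - 3.63*k + 4.69)^2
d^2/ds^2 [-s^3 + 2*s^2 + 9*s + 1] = 4 - 6*s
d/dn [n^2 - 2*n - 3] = 2*n - 2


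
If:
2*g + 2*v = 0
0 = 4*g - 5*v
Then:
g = 0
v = 0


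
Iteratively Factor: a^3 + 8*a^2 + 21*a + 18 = (a + 3)*(a^2 + 5*a + 6) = (a + 2)*(a + 3)*(a + 3)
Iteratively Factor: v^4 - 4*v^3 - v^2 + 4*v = (v - 1)*(v^3 - 3*v^2 - 4*v) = v*(v - 1)*(v^2 - 3*v - 4) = v*(v - 1)*(v + 1)*(v - 4)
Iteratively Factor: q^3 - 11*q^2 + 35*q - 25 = (q - 1)*(q^2 - 10*q + 25) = (q - 5)*(q - 1)*(q - 5)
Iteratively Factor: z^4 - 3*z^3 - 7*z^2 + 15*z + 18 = (z - 3)*(z^3 - 7*z - 6) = (z - 3)^2*(z^2 + 3*z + 2) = (z - 3)^2*(z + 1)*(z + 2)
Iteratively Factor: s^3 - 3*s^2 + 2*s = (s - 1)*(s^2 - 2*s) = s*(s - 1)*(s - 2)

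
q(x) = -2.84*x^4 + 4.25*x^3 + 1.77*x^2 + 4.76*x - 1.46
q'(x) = -11.36*x^3 + 12.75*x^2 + 3.54*x + 4.76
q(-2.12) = -101.46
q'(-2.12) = 162.80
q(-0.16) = -2.20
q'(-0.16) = 4.57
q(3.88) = -351.74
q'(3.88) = -453.11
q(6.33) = -3382.12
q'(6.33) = -2343.26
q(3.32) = -155.66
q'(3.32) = -258.66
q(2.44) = -18.23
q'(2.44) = -75.72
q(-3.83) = -843.60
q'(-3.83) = 816.46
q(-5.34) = -2932.88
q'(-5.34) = 2079.26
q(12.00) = -51235.70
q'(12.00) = -17746.84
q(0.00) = -1.46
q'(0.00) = 4.76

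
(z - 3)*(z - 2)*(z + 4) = z^3 - z^2 - 14*z + 24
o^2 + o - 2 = (o - 1)*(o + 2)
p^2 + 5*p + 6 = (p + 2)*(p + 3)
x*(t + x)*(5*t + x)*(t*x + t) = 5*t^3*x^2 + 5*t^3*x + 6*t^2*x^3 + 6*t^2*x^2 + t*x^4 + t*x^3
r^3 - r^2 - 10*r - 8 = (r - 4)*(r + 1)*(r + 2)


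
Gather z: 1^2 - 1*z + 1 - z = 2 - 2*z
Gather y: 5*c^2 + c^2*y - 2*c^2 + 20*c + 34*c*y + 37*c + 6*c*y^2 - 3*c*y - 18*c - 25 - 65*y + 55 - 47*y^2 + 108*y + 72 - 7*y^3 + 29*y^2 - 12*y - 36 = 3*c^2 + 39*c - 7*y^3 + y^2*(6*c - 18) + y*(c^2 + 31*c + 31) + 66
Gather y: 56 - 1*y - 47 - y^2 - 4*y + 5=-y^2 - 5*y + 14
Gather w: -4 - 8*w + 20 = 16 - 8*w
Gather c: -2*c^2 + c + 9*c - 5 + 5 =-2*c^2 + 10*c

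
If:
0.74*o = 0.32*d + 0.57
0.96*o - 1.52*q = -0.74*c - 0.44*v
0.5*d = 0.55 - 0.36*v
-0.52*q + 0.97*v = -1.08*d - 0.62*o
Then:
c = 6.12776310614148 - 0.193198853739394*v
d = 1.1 - 0.72*v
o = 1.24594594594595 - 0.311351351351351*v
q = 3.77016632016632 - 0.00122661122661123*v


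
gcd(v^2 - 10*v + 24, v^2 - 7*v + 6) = v - 6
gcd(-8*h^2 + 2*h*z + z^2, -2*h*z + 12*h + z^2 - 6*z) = -2*h + z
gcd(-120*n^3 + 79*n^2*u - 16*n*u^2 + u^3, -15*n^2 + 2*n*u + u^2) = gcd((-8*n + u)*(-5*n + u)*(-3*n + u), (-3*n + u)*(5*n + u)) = -3*n + u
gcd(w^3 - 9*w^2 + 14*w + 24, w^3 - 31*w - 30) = w^2 - 5*w - 6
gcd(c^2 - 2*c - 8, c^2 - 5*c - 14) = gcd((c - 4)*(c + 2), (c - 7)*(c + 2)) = c + 2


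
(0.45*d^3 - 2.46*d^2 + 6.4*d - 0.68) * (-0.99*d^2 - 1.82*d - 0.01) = -0.4455*d^5 + 1.6164*d^4 - 1.8633*d^3 - 10.9502*d^2 + 1.1736*d + 0.0068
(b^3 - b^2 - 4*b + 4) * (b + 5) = b^4 + 4*b^3 - 9*b^2 - 16*b + 20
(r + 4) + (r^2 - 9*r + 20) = r^2 - 8*r + 24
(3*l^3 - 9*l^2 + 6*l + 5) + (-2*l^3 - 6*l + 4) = l^3 - 9*l^2 + 9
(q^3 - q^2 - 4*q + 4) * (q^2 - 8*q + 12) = q^5 - 9*q^4 + 16*q^3 + 24*q^2 - 80*q + 48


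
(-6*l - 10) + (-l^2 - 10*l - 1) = -l^2 - 16*l - 11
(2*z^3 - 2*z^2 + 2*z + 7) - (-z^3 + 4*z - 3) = 3*z^3 - 2*z^2 - 2*z + 10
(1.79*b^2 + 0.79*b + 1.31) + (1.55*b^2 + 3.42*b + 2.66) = 3.34*b^2 + 4.21*b + 3.97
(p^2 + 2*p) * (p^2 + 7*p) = p^4 + 9*p^3 + 14*p^2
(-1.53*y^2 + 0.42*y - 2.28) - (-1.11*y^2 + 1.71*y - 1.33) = -0.42*y^2 - 1.29*y - 0.95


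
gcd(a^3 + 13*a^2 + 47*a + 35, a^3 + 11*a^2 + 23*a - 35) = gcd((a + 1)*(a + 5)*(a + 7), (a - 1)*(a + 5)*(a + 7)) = a^2 + 12*a + 35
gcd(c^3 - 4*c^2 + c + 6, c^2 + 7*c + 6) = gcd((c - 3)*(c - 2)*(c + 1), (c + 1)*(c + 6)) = c + 1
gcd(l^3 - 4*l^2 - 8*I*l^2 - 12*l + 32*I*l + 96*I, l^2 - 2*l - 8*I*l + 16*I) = l - 8*I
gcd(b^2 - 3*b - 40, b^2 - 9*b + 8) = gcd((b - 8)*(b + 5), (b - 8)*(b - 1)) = b - 8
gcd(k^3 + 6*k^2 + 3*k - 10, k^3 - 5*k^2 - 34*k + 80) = k + 5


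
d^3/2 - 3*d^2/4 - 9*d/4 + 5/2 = (d/2 + 1)*(d - 5/2)*(d - 1)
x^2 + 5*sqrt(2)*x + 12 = (x + 2*sqrt(2))*(x + 3*sqrt(2))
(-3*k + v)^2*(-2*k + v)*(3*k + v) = -54*k^4 + 45*k^3*v - 3*k^2*v^2 - 5*k*v^3 + v^4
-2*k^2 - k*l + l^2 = (-2*k + l)*(k + l)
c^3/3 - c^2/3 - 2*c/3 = c*(c/3 + 1/3)*(c - 2)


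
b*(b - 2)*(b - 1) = b^3 - 3*b^2 + 2*b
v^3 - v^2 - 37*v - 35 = (v - 7)*(v + 1)*(v + 5)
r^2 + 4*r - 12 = (r - 2)*(r + 6)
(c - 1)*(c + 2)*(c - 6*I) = c^3 + c^2 - 6*I*c^2 - 2*c - 6*I*c + 12*I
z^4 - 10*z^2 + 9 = (z - 3)*(z - 1)*(z + 1)*(z + 3)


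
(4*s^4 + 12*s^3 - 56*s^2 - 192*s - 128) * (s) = 4*s^5 + 12*s^4 - 56*s^3 - 192*s^2 - 128*s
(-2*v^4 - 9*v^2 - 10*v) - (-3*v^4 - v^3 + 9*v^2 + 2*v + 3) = v^4 + v^3 - 18*v^2 - 12*v - 3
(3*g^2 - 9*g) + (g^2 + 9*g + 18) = 4*g^2 + 18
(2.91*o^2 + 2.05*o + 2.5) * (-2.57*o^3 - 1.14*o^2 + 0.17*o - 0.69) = -7.4787*o^5 - 8.5859*o^4 - 8.2673*o^3 - 4.5094*o^2 - 0.9895*o - 1.725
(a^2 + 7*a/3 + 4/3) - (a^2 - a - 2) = 10*a/3 + 10/3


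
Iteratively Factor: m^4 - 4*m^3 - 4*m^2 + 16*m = (m - 2)*(m^3 - 2*m^2 - 8*m) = (m - 4)*(m - 2)*(m^2 + 2*m) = m*(m - 4)*(m - 2)*(m + 2)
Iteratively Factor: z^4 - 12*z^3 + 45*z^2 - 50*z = (z)*(z^3 - 12*z^2 + 45*z - 50) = z*(z - 2)*(z^2 - 10*z + 25) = z*(z - 5)*(z - 2)*(z - 5)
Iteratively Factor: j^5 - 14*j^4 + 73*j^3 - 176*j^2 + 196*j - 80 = (j - 1)*(j^4 - 13*j^3 + 60*j^2 - 116*j + 80) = (j - 2)*(j - 1)*(j^3 - 11*j^2 + 38*j - 40) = (j - 5)*(j - 2)*(j - 1)*(j^2 - 6*j + 8) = (j - 5)*(j - 4)*(j - 2)*(j - 1)*(j - 2)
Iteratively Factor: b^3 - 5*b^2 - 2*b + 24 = (b + 2)*(b^2 - 7*b + 12) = (b - 3)*(b + 2)*(b - 4)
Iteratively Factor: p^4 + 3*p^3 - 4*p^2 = (p)*(p^3 + 3*p^2 - 4*p) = p*(p - 1)*(p^2 + 4*p) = p*(p - 1)*(p + 4)*(p)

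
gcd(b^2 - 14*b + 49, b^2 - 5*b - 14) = b - 7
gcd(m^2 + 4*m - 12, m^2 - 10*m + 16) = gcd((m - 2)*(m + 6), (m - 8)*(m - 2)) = m - 2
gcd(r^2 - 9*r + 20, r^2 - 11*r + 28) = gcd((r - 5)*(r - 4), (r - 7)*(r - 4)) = r - 4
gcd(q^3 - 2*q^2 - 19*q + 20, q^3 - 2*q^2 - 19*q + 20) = q^3 - 2*q^2 - 19*q + 20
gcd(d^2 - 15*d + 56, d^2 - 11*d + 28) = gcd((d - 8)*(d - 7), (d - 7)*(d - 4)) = d - 7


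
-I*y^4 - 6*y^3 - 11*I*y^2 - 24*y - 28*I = (y - 7*I)*(y - 2*I)*(y + 2*I)*(-I*y + 1)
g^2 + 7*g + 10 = (g + 2)*(g + 5)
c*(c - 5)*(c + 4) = c^3 - c^2 - 20*c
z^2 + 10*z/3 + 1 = (z + 1/3)*(z + 3)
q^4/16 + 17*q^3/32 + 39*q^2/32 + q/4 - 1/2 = (q/4 + 1)^2*(q - 1/2)*(q + 1)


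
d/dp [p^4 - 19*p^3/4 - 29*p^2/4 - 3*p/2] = 4*p^3 - 57*p^2/4 - 29*p/2 - 3/2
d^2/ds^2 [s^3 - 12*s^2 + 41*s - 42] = 6*s - 24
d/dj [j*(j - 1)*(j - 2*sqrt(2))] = 3*j^2 - 4*sqrt(2)*j - 2*j + 2*sqrt(2)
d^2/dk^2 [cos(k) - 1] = -cos(k)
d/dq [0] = 0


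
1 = 1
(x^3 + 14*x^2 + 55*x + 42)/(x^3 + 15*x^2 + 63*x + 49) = (x + 6)/(x + 7)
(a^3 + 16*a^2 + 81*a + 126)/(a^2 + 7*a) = a + 9 + 18/a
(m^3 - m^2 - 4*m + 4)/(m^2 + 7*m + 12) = (m^3 - m^2 - 4*m + 4)/(m^2 + 7*m + 12)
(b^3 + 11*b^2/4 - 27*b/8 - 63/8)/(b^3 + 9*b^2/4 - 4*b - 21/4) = (b + 3/2)/(b + 1)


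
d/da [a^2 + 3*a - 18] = 2*a + 3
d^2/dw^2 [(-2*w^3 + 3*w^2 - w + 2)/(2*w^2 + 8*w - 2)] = (-47*w^3 + 39*w^2 + 15*w + 33)/(w^6 + 12*w^5 + 45*w^4 + 40*w^3 - 45*w^2 + 12*w - 1)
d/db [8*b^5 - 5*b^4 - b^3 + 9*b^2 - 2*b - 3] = 40*b^4 - 20*b^3 - 3*b^2 + 18*b - 2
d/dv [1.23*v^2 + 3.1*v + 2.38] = 2.46*v + 3.1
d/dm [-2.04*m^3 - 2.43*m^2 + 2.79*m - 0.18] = -6.12*m^2 - 4.86*m + 2.79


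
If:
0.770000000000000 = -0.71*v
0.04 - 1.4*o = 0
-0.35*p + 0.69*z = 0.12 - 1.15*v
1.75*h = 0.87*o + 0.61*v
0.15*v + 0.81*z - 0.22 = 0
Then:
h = -0.36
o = 0.03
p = -2.97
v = -1.08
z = 0.47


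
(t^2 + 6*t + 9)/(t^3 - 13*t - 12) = (t + 3)/(t^2 - 3*t - 4)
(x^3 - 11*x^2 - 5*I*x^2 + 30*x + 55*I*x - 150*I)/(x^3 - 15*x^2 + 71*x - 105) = (x^2 - x*(6 + 5*I) + 30*I)/(x^2 - 10*x + 21)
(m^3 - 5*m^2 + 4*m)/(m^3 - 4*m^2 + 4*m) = (m^2 - 5*m + 4)/(m^2 - 4*m + 4)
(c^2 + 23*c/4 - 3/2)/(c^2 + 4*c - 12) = (c - 1/4)/(c - 2)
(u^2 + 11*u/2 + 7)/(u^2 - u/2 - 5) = (2*u + 7)/(2*u - 5)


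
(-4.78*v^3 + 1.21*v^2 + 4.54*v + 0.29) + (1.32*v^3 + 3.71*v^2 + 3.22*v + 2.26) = -3.46*v^3 + 4.92*v^2 + 7.76*v + 2.55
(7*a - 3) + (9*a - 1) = 16*a - 4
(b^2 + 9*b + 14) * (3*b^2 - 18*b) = 3*b^4 + 9*b^3 - 120*b^2 - 252*b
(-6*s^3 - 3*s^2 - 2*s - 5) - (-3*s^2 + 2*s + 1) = -6*s^3 - 4*s - 6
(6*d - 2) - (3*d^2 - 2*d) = -3*d^2 + 8*d - 2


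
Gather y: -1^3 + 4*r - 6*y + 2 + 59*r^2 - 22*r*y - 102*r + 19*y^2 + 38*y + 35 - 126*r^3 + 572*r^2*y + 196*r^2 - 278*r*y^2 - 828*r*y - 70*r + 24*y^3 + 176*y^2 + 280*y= -126*r^3 + 255*r^2 - 168*r + 24*y^3 + y^2*(195 - 278*r) + y*(572*r^2 - 850*r + 312) + 36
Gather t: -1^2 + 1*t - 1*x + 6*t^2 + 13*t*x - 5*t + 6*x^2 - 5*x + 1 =6*t^2 + t*(13*x - 4) + 6*x^2 - 6*x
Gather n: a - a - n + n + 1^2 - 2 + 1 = 0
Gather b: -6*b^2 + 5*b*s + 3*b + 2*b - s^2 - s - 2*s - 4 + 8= -6*b^2 + b*(5*s + 5) - s^2 - 3*s + 4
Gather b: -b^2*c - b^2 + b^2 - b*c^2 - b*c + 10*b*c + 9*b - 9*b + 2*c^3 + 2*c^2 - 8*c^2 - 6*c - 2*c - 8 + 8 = -b^2*c + b*(-c^2 + 9*c) + 2*c^3 - 6*c^2 - 8*c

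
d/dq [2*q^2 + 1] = 4*q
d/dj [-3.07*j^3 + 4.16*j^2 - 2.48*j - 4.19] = -9.21*j^2 + 8.32*j - 2.48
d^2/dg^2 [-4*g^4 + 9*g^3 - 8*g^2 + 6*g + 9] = -48*g^2 + 54*g - 16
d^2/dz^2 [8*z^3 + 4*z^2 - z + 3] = 48*z + 8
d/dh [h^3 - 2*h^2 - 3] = h*(3*h - 4)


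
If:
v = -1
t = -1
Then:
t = -1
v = -1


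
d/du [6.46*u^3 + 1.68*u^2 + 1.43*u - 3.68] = 19.38*u^2 + 3.36*u + 1.43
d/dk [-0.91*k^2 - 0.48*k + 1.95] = -1.82*k - 0.48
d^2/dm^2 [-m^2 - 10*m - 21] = -2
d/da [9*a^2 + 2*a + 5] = 18*a + 2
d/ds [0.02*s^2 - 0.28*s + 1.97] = 0.04*s - 0.28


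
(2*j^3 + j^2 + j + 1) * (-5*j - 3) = -10*j^4 - 11*j^3 - 8*j^2 - 8*j - 3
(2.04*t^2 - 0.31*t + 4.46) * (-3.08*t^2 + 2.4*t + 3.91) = -6.2832*t^4 + 5.8508*t^3 - 6.5044*t^2 + 9.4919*t + 17.4386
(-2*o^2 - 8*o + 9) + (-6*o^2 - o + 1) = -8*o^2 - 9*o + 10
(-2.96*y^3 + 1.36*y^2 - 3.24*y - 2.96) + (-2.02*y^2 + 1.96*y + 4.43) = -2.96*y^3 - 0.66*y^2 - 1.28*y + 1.47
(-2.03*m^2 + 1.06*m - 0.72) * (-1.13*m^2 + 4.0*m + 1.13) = 2.2939*m^4 - 9.3178*m^3 + 2.7597*m^2 - 1.6822*m - 0.8136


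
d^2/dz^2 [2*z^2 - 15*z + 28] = 4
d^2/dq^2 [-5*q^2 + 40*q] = -10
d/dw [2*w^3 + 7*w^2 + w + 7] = 6*w^2 + 14*w + 1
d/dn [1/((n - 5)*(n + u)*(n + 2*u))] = (-(n - 5)*(n + u) - (n - 5)*(n + 2*u) - (n + u)*(n + 2*u))/((n - 5)^2*(n + u)^2*(n + 2*u)^2)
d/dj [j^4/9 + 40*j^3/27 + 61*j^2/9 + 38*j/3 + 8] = 4*j^3/9 + 40*j^2/9 + 122*j/9 + 38/3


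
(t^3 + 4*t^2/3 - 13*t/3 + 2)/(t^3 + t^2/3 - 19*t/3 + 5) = (3*t - 2)/(3*t - 5)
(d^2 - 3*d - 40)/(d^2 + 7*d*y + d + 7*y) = (d^2 - 3*d - 40)/(d^2 + 7*d*y + d + 7*y)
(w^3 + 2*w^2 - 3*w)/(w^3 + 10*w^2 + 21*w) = (w - 1)/(w + 7)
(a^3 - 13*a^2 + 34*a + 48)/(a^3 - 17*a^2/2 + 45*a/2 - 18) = 2*(a^3 - 13*a^2 + 34*a + 48)/(2*a^3 - 17*a^2 + 45*a - 36)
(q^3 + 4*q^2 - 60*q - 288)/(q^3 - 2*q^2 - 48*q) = (q + 6)/q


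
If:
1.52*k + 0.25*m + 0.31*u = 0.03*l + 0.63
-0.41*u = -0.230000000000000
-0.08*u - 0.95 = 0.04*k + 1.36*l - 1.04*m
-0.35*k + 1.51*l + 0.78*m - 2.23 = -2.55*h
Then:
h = 1.35184164510147 - 0.78179970499126*m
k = 0.285460424223271 - 0.149294140398376*m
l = 0.769096886482305*m - 0.739923871874573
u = 0.56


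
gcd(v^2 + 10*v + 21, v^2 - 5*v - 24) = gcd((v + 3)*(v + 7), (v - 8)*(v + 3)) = v + 3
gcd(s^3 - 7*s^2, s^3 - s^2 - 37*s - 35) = s - 7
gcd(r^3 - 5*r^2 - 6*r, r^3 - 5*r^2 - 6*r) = r^3 - 5*r^2 - 6*r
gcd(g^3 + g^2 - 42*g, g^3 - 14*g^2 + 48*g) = g^2 - 6*g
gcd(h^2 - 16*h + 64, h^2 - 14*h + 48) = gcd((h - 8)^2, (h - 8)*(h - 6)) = h - 8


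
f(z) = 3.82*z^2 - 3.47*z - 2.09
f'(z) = 7.64*z - 3.47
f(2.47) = 12.64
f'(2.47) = 15.40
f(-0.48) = 0.46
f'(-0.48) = -7.14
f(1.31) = -0.08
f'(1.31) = 6.54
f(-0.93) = 4.44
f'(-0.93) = -10.58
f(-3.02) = 43.23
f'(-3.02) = -26.54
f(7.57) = 190.55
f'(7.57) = 54.36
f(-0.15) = -1.48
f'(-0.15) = -4.62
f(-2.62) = 33.22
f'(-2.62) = -23.49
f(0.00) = -2.09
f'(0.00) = -3.47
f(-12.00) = 589.63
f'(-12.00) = -95.15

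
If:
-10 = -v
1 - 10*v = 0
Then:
No Solution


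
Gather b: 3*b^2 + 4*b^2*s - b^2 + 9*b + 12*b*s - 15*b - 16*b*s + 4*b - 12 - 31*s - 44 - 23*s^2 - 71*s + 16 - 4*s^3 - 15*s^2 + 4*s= b^2*(4*s + 2) + b*(-4*s - 2) - 4*s^3 - 38*s^2 - 98*s - 40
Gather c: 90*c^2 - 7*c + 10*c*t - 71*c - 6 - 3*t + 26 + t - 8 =90*c^2 + c*(10*t - 78) - 2*t + 12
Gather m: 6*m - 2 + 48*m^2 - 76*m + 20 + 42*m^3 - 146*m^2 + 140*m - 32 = 42*m^3 - 98*m^2 + 70*m - 14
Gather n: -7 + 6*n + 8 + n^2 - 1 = n^2 + 6*n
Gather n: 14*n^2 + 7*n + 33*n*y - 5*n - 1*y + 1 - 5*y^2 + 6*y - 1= 14*n^2 + n*(33*y + 2) - 5*y^2 + 5*y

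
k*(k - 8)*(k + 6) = k^3 - 2*k^2 - 48*k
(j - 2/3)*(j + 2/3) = j^2 - 4/9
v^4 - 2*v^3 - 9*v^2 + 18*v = v*(v - 3)*(v - 2)*(v + 3)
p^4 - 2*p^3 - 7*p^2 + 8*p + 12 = (p - 3)*(p - 2)*(p + 1)*(p + 2)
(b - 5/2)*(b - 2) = b^2 - 9*b/2 + 5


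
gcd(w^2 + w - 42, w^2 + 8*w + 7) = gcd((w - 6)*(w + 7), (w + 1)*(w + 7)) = w + 7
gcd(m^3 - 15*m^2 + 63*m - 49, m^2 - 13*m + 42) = m - 7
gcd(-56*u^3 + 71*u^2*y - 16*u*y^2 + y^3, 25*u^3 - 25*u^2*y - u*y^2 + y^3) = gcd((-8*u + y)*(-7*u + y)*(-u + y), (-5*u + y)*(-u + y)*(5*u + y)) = -u + y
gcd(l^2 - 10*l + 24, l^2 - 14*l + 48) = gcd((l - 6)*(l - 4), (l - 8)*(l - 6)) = l - 6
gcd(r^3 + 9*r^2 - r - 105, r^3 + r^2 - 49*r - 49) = r + 7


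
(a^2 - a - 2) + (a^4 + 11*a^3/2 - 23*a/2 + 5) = a^4 + 11*a^3/2 + a^2 - 25*a/2 + 3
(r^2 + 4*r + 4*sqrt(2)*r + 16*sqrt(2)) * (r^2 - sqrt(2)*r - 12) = r^4 + 4*r^3 + 3*sqrt(2)*r^3 - 20*r^2 + 12*sqrt(2)*r^2 - 80*r - 48*sqrt(2)*r - 192*sqrt(2)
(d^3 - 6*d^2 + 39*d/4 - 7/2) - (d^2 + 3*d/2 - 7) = d^3 - 7*d^2 + 33*d/4 + 7/2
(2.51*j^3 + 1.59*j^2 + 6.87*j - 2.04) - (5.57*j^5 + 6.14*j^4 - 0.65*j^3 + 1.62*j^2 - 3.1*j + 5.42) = -5.57*j^5 - 6.14*j^4 + 3.16*j^3 - 0.03*j^2 + 9.97*j - 7.46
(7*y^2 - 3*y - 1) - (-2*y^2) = 9*y^2 - 3*y - 1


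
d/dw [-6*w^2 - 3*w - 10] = -12*w - 3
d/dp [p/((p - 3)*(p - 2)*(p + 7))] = 2*(-p^3 - p^2 + 21)/(p^6 + 4*p^5 - 54*p^4 - 32*p^3 + 1009*p^2 - 2436*p + 1764)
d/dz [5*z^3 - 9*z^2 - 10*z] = 15*z^2 - 18*z - 10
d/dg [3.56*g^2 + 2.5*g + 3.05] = 7.12*g + 2.5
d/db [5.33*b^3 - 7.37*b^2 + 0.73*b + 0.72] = 15.99*b^2 - 14.74*b + 0.73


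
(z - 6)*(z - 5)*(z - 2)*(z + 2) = z^4 - 11*z^3 + 26*z^2 + 44*z - 120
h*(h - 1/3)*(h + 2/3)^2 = h^4 + h^3 - 4*h/27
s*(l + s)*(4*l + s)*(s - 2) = 4*l^2*s^2 - 8*l^2*s + 5*l*s^3 - 10*l*s^2 + s^4 - 2*s^3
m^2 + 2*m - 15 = (m - 3)*(m + 5)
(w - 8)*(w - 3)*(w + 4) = w^3 - 7*w^2 - 20*w + 96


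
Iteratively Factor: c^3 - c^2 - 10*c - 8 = (c - 4)*(c^2 + 3*c + 2) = (c - 4)*(c + 2)*(c + 1)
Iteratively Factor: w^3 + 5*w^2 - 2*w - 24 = (w + 3)*(w^2 + 2*w - 8) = (w + 3)*(w + 4)*(w - 2)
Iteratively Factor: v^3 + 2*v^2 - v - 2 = (v + 1)*(v^2 + v - 2) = (v + 1)*(v + 2)*(v - 1)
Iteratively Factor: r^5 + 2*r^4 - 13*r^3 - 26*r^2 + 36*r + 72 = (r - 3)*(r^4 + 5*r^3 + 2*r^2 - 20*r - 24) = (r - 3)*(r - 2)*(r^3 + 7*r^2 + 16*r + 12) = (r - 3)*(r - 2)*(r + 2)*(r^2 + 5*r + 6) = (r - 3)*(r - 2)*(r + 2)*(r + 3)*(r + 2)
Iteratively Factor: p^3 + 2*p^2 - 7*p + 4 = (p + 4)*(p^2 - 2*p + 1) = (p - 1)*(p + 4)*(p - 1)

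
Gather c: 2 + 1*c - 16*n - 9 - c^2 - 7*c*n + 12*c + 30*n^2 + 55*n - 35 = -c^2 + c*(13 - 7*n) + 30*n^2 + 39*n - 42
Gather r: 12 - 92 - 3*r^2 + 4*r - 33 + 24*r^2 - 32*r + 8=21*r^2 - 28*r - 105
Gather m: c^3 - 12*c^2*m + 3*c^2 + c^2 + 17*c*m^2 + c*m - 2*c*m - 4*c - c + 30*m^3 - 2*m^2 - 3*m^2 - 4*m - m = c^3 + 4*c^2 - 5*c + 30*m^3 + m^2*(17*c - 5) + m*(-12*c^2 - c - 5)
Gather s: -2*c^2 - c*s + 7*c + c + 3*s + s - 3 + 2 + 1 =-2*c^2 + 8*c + s*(4 - c)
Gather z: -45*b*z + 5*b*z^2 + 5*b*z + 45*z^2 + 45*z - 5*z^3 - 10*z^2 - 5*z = -5*z^3 + z^2*(5*b + 35) + z*(40 - 40*b)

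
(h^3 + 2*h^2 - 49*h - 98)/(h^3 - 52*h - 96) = (h^2 - 49)/(h^2 - 2*h - 48)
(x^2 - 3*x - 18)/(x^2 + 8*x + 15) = (x - 6)/(x + 5)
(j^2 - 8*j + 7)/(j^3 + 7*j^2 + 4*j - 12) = (j - 7)/(j^2 + 8*j + 12)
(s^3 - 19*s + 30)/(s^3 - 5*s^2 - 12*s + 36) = (s^2 + 2*s - 15)/(s^2 - 3*s - 18)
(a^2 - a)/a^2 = (a - 1)/a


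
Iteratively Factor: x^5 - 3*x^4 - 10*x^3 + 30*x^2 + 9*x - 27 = (x - 3)*(x^4 - 10*x^2 + 9) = (x - 3)*(x + 3)*(x^3 - 3*x^2 - x + 3) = (x - 3)^2*(x + 3)*(x^2 - 1) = (x - 3)^2*(x - 1)*(x + 3)*(x + 1)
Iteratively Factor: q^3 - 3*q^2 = (q - 3)*(q^2) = q*(q - 3)*(q)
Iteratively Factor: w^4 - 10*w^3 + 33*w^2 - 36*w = (w - 3)*(w^3 - 7*w^2 + 12*w) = (w - 4)*(w - 3)*(w^2 - 3*w) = w*(w - 4)*(w - 3)*(w - 3)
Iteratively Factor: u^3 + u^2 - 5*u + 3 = (u - 1)*(u^2 + 2*u - 3) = (u - 1)*(u + 3)*(u - 1)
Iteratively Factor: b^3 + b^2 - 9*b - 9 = (b + 1)*(b^2 - 9) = (b + 1)*(b + 3)*(b - 3)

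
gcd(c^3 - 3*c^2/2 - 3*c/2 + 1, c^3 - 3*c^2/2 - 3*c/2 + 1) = c^3 - 3*c^2/2 - 3*c/2 + 1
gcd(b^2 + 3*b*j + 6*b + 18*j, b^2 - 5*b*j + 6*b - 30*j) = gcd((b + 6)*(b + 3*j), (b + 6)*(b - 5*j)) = b + 6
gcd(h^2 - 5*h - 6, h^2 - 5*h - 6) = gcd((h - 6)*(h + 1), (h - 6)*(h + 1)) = h^2 - 5*h - 6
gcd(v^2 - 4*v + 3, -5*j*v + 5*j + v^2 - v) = v - 1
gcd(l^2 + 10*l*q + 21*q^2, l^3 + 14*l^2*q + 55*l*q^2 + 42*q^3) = l + 7*q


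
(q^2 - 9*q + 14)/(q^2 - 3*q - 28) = (q - 2)/(q + 4)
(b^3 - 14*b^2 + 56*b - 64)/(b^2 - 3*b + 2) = (b^2 - 12*b + 32)/(b - 1)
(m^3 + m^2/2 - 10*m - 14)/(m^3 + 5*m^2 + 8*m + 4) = (m - 7/2)/(m + 1)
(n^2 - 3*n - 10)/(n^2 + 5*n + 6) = (n - 5)/(n + 3)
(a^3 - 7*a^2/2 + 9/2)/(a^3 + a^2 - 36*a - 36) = (2*a^2 - 9*a + 9)/(2*(a^2 - 36))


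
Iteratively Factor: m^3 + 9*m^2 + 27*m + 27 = (m + 3)*(m^2 + 6*m + 9) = (m + 3)^2*(m + 3)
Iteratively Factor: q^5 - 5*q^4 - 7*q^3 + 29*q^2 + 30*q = (q + 1)*(q^4 - 6*q^3 - q^2 + 30*q) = (q - 5)*(q + 1)*(q^3 - q^2 - 6*q) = (q - 5)*(q - 3)*(q + 1)*(q^2 + 2*q) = (q - 5)*(q - 3)*(q + 1)*(q + 2)*(q)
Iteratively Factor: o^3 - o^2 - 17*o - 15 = (o + 3)*(o^2 - 4*o - 5) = (o + 1)*(o + 3)*(o - 5)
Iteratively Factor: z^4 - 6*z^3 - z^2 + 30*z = (z - 3)*(z^3 - 3*z^2 - 10*z) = (z - 3)*(z + 2)*(z^2 - 5*z) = z*(z - 3)*(z + 2)*(z - 5)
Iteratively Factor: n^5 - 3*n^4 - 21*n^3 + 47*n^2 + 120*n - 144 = (n - 4)*(n^4 + n^3 - 17*n^2 - 21*n + 36) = (n - 4)^2*(n^3 + 5*n^2 + 3*n - 9) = (n - 4)^2*(n + 3)*(n^2 + 2*n - 3) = (n - 4)^2*(n - 1)*(n + 3)*(n + 3)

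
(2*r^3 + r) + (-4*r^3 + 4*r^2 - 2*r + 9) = -2*r^3 + 4*r^2 - r + 9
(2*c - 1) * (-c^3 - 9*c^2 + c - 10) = -2*c^4 - 17*c^3 + 11*c^2 - 21*c + 10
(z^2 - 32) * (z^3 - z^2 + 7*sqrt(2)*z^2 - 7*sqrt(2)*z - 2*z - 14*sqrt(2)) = z^5 - z^4 + 7*sqrt(2)*z^4 - 34*z^3 - 7*sqrt(2)*z^3 - 238*sqrt(2)*z^2 + 32*z^2 + 64*z + 224*sqrt(2)*z + 448*sqrt(2)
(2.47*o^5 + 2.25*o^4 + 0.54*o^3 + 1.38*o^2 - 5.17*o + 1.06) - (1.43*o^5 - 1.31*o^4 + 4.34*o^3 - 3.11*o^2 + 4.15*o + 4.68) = 1.04*o^5 + 3.56*o^4 - 3.8*o^3 + 4.49*o^2 - 9.32*o - 3.62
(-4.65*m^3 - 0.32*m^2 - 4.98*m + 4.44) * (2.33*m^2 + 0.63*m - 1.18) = -10.8345*m^5 - 3.6751*m^4 - 6.318*m^3 + 7.5854*m^2 + 8.6736*m - 5.2392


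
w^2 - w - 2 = (w - 2)*(w + 1)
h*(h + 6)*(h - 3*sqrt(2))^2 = h^4 - 6*sqrt(2)*h^3 + 6*h^3 - 36*sqrt(2)*h^2 + 18*h^2 + 108*h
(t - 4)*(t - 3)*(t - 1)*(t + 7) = t^4 - t^3 - 37*t^2 + 121*t - 84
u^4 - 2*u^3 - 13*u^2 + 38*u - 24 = (u - 3)*(u - 2)*(u - 1)*(u + 4)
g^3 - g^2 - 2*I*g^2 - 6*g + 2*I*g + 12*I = (g - 3)*(g + 2)*(g - 2*I)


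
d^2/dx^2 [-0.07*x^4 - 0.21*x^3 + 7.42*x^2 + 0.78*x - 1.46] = -0.84*x^2 - 1.26*x + 14.84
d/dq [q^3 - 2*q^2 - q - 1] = 3*q^2 - 4*q - 1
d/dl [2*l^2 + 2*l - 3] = 4*l + 2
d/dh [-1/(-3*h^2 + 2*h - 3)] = 2*(1 - 3*h)/(3*h^2 - 2*h + 3)^2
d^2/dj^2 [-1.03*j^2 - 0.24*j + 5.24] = -2.06000000000000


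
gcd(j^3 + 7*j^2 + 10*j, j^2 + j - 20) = j + 5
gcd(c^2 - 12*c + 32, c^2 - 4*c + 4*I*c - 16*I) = c - 4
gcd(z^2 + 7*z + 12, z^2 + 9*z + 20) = z + 4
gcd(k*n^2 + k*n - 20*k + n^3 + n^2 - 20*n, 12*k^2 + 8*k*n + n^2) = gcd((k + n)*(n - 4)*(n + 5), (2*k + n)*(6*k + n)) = 1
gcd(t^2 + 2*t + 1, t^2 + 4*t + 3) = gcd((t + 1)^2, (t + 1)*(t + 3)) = t + 1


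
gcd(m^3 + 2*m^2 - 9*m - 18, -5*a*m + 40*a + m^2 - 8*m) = 1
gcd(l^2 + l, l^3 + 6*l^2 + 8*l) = l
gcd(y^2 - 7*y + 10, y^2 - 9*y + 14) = y - 2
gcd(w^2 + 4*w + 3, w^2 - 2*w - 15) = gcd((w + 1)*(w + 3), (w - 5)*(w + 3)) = w + 3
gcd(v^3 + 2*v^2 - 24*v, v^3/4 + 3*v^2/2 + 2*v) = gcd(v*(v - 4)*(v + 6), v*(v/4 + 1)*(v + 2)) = v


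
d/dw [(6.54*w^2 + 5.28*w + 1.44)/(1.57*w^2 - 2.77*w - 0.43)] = (-26.4054*w^2 - 10.146*w + 1.7184)/(2.4649*w^4 - 8.6978*w^3 + 6.3227*w^2 + 2.3822*w + 0.1849)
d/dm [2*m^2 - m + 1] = 4*m - 1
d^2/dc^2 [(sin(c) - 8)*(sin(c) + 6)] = 2*sin(c) + 2*cos(2*c)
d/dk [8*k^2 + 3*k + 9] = 16*k + 3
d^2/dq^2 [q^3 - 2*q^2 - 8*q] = 6*q - 4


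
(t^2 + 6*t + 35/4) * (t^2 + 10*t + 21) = t^4 + 16*t^3 + 359*t^2/4 + 427*t/2 + 735/4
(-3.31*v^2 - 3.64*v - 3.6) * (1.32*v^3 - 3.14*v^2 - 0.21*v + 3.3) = -4.3692*v^5 + 5.5886*v^4 + 7.3727*v^3 + 1.1454*v^2 - 11.256*v - 11.88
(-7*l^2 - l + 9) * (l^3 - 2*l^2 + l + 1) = -7*l^5 + 13*l^4 + 4*l^3 - 26*l^2 + 8*l + 9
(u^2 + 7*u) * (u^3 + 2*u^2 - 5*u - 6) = u^5 + 9*u^4 + 9*u^3 - 41*u^2 - 42*u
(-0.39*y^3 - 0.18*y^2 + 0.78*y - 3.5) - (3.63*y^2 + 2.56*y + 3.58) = -0.39*y^3 - 3.81*y^2 - 1.78*y - 7.08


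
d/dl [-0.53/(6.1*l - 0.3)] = 3.233/(6.1*l - 0.3)^2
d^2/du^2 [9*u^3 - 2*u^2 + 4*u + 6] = 54*u - 4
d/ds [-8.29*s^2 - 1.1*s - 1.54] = -16.58*s - 1.1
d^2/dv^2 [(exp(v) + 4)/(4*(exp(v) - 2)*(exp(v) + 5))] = (exp(4*v) + 13*exp(3*v) + 96*exp(2*v) + 226*exp(v) + 220)*exp(v)/(4*(exp(6*v) + 9*exp(5*v) - 3*exp(4*v) - 153*exp(3*v) + 30*exp(2*v) + 900*exp(v) - 1000))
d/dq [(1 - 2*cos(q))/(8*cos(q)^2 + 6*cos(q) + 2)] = (-8*cos(q)^2 + 8*cos(q) + 5)*sin(q)/(2*(-4*sin(q)^2 + 3*cos(q) + 5)^2)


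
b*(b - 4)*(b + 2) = b^3 - 2*b^2 - 8*b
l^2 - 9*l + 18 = (l - 6)*(l - 3)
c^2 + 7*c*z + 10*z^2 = (c + 2*z)*(c + 5*z)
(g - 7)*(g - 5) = g^2 - 12*g + 35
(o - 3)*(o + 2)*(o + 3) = o^3 + 2*o^2 - 9*o - 18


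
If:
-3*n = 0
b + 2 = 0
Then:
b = -2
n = 0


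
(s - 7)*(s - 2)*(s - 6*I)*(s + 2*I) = s^4 - 9*s^3 - 4*I*s^3 + 26*s^2 + 36*I*s^2 - 108*s - 56*I*s + 168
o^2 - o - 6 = (o - 3)*(o + 2)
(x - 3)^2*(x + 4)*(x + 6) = x^4 + 4*x^3 - 27*x^2 - 54*x + 216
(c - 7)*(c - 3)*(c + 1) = c^3 - 9*c^2 + 11*c + 21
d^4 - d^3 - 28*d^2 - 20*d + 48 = (d - 6)*(d - 1)*(d + 2)*(d + 4)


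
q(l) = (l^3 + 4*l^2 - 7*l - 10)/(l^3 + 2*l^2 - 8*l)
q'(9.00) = -0.02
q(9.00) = 1.20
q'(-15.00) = -0.01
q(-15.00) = 0.85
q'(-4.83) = -1.14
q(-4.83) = -0.16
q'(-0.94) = -1.49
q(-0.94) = -0.08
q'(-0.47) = -5.72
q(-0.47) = -1.45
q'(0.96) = -1.39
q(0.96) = 2.45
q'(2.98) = -0.16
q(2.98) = 1.53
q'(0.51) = -4.84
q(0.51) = 3.62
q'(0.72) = -2.44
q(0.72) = 2.90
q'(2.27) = -0.26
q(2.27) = 1.67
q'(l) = (-3*l^2 - 4*l + 8)*(l^3 + 4*l^2 - 7*l - 10)/(l^3 + 2*l^2 - 8*l)^2 + (3*l^2 + 8*l - 7)/(l^3 + 2*l^2 - 8*l) = 2*(-l^2 - 5*l - 10)/(l^2*(l^2 + 8*l + 16))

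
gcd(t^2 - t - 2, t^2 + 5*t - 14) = t - 2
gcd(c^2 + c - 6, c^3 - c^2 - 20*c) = 1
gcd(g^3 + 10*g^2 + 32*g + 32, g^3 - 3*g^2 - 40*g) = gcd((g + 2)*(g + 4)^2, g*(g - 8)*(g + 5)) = 1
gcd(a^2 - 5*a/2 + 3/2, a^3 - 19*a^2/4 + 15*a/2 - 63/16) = a - 3/2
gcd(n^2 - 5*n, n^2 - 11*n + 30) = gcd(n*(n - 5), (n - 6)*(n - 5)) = n - 5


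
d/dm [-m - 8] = -1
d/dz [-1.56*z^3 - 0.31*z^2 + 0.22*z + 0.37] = -4.68*z^2 - 0.62*z + 0.22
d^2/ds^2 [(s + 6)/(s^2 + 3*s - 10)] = 2*(-3*(s + 3)*(s^2 + 3*s - 10) + (s + 6)*(2*s + 3)^2)/(s^2 + 3*s - 10)^3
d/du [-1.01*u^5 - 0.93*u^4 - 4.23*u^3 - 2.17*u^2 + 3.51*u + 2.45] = -5.05*u^4 - 3.72*u^3 - 12.69*u^2 - 4.34*u + 3.51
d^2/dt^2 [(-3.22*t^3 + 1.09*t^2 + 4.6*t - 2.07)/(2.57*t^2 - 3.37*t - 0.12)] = (5.6843418860808e-14*t^4 + 4.52130999999993*t^3 - 87.82893*t^2 + 115.80201*t - 51.98343)/(16.974593*t^6 - 66.775539*t^5 + 85.183935*t^4 - 32.036905*t^3 - 3.97746*t^2 - 0.145584*t - 0.001728)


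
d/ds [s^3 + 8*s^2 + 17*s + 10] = 3*s^2 + 16*s + 17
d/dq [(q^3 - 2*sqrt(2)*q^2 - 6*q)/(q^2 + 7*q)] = (q^2 + 14*q - 14*sqrt(2) + 6)/(q^2 + 14*q + 49)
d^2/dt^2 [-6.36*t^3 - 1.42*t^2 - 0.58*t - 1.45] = -38.16*t - 2.84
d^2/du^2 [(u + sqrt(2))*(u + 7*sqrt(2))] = 2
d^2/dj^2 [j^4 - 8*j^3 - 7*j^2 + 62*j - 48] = 12*j^2 - 48*j - 14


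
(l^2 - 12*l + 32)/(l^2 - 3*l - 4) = (l - 8)/(l + 1)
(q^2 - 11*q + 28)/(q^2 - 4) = (q^2 - 11*q + 28)/(q^2 - 4)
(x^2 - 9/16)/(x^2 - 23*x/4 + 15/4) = (x + 3/4)/(x - 5)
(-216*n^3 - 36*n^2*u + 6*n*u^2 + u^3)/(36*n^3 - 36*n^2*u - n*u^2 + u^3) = (6*n + u)/(-n + u)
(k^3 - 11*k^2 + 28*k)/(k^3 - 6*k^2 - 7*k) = (k - 4)/(k + 1)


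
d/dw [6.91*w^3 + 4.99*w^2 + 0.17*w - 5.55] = 20.73*w^2 + 9.98*w + 0.17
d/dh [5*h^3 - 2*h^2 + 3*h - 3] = 15*h^2 - 4*h + 3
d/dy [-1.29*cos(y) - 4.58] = 1.29*sin(y)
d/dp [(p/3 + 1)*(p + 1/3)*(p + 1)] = p^2 + 26*p/9 + 13/9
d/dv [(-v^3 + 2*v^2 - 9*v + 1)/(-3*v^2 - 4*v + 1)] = (3*v^4 + 8*v^3 - 38*v^2 + 10*v - 5)/(9*v^4 + 24*v^3 + 10*v^2 - 8*v + 1)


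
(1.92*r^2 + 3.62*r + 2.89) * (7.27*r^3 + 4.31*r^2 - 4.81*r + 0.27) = 13.9584*r^5 + 34.5926*r^4 + 27.3773*r^3 - 4.4379*r^2 - 12.9235*r + 0.7803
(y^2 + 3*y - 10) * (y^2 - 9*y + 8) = y^4 - 6*y^3 - 29*y^2 + 114*y - 80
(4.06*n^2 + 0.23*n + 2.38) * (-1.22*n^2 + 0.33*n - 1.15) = -4.9532*n^4 + 1.0592*n^3 - 7.4967*n^2 + 0.5209*n - 2.737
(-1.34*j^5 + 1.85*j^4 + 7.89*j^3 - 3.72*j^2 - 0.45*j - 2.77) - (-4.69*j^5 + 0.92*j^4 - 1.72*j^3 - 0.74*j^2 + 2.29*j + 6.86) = 3.35*j^5 + 0.93*j^4 + 9.61*j^3 - 2.98*j^2 - 2.74*j - 9.63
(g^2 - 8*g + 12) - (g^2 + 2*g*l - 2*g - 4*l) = -2*g*l - 6*g + 4*l + 12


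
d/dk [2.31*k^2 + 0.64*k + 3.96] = 4.62*k + 0.64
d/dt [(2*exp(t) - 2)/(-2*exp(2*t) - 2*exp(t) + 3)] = (4*exp(2*t) - 8*exp(t) + 2)*exp(t)/(4*exp(4*t) + 8*exp(3*t) - 8*exp(2*t) - 12*exp(t) + 9)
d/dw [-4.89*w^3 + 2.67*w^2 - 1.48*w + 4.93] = -14.67*w^2 + 5.34*w - 1.48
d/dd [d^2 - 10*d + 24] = 2*d - 10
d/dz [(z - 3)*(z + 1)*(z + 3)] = 3*z^2 + 2*z - 9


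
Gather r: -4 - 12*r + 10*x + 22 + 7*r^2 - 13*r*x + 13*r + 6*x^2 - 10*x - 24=7*r^2 + r*(1 - 13*x) + 6*x^2 - 6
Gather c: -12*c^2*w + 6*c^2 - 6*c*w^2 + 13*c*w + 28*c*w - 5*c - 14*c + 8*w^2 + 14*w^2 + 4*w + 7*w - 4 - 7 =c^2*(6 - 12*w) + c*(-6*w^2 + 41*w - 19) + 22*w^2 + 11*w - 11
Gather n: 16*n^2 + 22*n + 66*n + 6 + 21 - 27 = 16*n^2 + 88*n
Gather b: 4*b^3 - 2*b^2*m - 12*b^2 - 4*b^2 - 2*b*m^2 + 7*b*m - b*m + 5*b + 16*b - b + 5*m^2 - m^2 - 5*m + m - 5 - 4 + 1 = 4*b^3 + b^2*(-2*m - 16) + b*(-2*m^2 + 6*m + 20) + 4*m^2 - 4*m - 8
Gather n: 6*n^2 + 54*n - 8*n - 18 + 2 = 6*n^2 + 46*n - 16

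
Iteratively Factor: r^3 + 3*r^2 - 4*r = (r - 1)*(r^2 + 4*r) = r*(r - 1)*(r + 4)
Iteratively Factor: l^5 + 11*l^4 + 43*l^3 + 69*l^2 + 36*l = (l + 4)*(l^4 + 7*l^3 + 15*l^2 + 9*l) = (l + 1)*(l + 4)*(l^3 + 6*l^2 + 9*l) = (l + 1)*(l + 3)*(l + 4)*(l^2 + 3*l) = (l + 1)*(l + 3)^2*(l + 4)*(l)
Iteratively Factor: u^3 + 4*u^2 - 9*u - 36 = (u + 3)*(u^2 + u - 12) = (u + 3)*(u + 4)*(u - 3)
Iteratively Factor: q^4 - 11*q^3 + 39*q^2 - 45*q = (q - 5)*(q^3 - 6*q^2 + 9*q) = q*(q - 5)*(q^2 - 6*q + 9) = q*(q - 5)*(q - 3)*(q - 3)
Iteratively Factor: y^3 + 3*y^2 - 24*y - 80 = (y - 5)*(y^2 + 8*y + 16) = (y - 5)*(y + 4)*(y + 4)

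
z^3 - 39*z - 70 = (z - 7)*(z + 2)*(z + 5)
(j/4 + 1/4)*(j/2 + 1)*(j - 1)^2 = j^4/8 + j^3/8 - 3*j^2/8 - j/8 + 1/4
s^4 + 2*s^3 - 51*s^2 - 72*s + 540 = (s - 6)*(s - 3)*(s + 5)*(s + 6)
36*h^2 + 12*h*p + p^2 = (6*h + p)^2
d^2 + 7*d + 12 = (d + 3)*(d + 4)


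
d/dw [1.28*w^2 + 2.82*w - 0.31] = 2.56*w + 2.82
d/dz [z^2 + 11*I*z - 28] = 2*z + 11*I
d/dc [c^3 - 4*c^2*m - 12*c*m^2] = 3*c^2 - 8*c*m - 12*m^2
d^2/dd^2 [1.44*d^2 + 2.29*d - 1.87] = 2.88000000000000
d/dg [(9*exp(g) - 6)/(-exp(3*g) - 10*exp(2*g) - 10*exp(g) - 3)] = (18*exp(3*g) + 72*exp(2*g) - 120*exp(g) - 87)*exp(g)/(exp(6*g) + 20*exp(5*g) + 120*exp(4*g) + 206*exp(3*g) + 160*exp(2*g) + 60*exp(g) + 9)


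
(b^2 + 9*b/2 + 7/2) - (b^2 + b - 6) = 7*b/2 + 19/2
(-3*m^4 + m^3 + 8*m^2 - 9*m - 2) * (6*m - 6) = -18*m^5 + 24*m^4 + 42*m^3 - 102*m^2 + 42*m + 12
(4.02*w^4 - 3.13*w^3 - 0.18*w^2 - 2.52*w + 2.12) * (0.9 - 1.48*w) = -5.9496*w^5 + 8.2504*w^4 - 2.5506*w^3 + 3.5676*w^2 - 5.4056*w + 1.908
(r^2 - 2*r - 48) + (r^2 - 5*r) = 2*r^2 - 7*r - 48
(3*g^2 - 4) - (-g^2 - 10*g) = 4*g^2 + 10*g - 4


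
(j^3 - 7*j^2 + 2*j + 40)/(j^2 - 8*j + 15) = (j^2 - 2*j - 8)/(j - 3)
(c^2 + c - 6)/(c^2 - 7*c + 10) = (c + 3)/(c - 5)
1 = 1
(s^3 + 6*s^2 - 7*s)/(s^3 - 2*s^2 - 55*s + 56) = s/(s - 8)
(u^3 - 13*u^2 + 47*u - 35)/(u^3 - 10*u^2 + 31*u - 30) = (u^2 - 8*u + 7)/(u^2 - 5*u + 6)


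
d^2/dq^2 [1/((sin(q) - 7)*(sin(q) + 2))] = (-4*sin(q)^4 + 15*sin(q)^3 - 75*sin(q)^2 + 40*sin(q) + 78)/((sin(q) - 7)^3*(sin(q) + 2)^3)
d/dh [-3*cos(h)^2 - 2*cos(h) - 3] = 2*(3*cos(h) + 1)*sin(h)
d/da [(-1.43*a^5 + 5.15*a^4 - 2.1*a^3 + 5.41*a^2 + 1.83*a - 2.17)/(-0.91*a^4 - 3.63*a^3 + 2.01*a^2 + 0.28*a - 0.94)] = (1.3013*a^8 + 10.3818*a^7 - 29.2284*a^6 + 28.9476*a^5 + 31.4602*a^4 - 15.153*a^3 - 19.8728*a^2 - 1.4474*a - 1.1126)/(0.8281*a^8 + 6.6066*a^7 + 9.5187*a^6 - 15.1022*a^5 + 3.7181*a^4 + 7.95*a^3 - 3.7004*a^2 - 0.5264*a + 0.8836)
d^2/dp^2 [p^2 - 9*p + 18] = 2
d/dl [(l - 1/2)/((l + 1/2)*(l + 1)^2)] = 2*(-4*l^2 + 2*l + 3)/(4*l^5 + 16*l^4 + 25*l^3 + 19*l^2 + 7*l + 1)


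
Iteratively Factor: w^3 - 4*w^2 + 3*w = (w)*(w^2 - 4*w + 3) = w*(w - 1)*(w - 3)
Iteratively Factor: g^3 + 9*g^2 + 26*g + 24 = (g + 4)*(g^2 + 5*g + 6) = (g + 3)*(g + 4)*(g + 2)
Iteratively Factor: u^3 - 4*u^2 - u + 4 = (u - 1)*(u^2 - 3*u - 4) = (u - 4)*(u - 1)*(u + 1)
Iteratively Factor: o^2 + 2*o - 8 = (o + 4)*(o - 2)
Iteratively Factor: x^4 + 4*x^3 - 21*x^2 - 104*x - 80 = (x - 5)*(x^3 + 9*x^2 + 24*x + 16) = (x - 5)*(x + 4)*(x^2 + 5*x + 4) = (x - 5)*(x + 4)^2*(x + 1)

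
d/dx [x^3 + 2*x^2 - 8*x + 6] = 3*x^2 + 4*x - 8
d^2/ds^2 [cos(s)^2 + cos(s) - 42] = -cos(s) - 2*cos(2*s)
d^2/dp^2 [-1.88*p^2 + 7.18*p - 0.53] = -3.76000000000000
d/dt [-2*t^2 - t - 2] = -4*t - 1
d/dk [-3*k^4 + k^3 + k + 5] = -12*k^3 + 3*k^2 + 1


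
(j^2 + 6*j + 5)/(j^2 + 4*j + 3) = (j + 5)/(j + 3)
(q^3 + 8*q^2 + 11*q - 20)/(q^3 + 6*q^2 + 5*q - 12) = (q + 5)/(q + 3)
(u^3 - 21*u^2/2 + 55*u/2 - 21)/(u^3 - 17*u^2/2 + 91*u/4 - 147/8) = 4*(u^2 - 9*u + 14)/(4*u^2 - 28*u + 49)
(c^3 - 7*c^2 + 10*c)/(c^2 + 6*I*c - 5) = c*(c^2 - 7*c + 10)/(c^2 + 6*I*c - 5)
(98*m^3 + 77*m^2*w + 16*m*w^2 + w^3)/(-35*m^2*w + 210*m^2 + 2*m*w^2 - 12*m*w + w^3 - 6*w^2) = (14*m^2 + 9*m*w + w^2)/(-5*m*w + 30*m + w^2 - 6*w)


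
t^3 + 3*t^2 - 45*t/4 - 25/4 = (t - 5/2)*(t + 1/2)*(t + 5)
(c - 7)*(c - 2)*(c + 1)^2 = c^4 - 7*c^3 - 3*c^2 + 19*c + 14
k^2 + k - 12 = (k - 3)*(k + 4)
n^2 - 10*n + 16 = (n - 8)*(n - 2)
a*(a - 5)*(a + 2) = a^3 - 3*a^2 - 10*a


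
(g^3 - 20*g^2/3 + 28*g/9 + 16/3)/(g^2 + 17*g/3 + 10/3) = (g^2 - 22*g/3 + 8)/(g + 5)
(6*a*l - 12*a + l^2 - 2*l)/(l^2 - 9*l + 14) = (6*a + l)/(l - 7)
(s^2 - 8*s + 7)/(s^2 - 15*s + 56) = (s - 1)/(s - 8)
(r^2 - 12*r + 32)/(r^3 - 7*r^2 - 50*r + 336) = (r - 4)/(r^2 + r - 42)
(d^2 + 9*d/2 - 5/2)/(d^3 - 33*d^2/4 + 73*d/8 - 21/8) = 4*(d + 5)/(4*d^2 - 31*d + 21)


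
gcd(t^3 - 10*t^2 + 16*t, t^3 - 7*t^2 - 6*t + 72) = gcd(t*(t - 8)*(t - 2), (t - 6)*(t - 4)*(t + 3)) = 1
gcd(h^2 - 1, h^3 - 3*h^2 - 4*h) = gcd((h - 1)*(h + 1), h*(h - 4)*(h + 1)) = h + 1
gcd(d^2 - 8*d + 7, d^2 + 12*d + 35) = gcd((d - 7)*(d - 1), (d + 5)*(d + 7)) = 1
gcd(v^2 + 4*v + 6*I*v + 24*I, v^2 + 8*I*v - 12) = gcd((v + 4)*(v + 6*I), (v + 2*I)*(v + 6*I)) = v + 6*I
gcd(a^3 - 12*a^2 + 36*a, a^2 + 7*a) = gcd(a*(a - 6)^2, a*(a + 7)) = a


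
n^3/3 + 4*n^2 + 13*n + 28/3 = (n/3 + 1/3)*(n + 4)*(n + 7)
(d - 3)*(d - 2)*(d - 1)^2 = d^4 - 7*d^3 + 17*d^2 - 17*d + 6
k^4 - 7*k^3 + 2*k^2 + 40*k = k*(k - 5)*(k - 4)*(k + 2)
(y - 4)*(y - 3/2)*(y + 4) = y^3 - 3*y^2/2 - 16*y + 24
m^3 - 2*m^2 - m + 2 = (m - 2)*(m - 1)*(m + 1)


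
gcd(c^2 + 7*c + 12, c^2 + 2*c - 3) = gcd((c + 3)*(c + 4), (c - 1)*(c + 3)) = c + 3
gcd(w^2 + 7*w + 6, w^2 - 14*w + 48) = 1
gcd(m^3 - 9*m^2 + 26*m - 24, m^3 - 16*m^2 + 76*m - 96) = m - 2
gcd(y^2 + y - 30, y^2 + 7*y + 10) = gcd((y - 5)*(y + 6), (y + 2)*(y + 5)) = 1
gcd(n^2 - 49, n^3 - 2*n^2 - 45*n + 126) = n + 7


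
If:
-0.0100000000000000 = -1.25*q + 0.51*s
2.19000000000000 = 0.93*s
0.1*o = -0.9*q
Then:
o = -8.72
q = 0.97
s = 2.35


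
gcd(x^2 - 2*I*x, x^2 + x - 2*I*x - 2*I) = x - 2*I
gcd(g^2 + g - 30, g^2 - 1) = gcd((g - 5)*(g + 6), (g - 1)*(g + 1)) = 1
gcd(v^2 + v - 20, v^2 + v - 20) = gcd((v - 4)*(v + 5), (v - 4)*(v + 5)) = v^2 + v - 20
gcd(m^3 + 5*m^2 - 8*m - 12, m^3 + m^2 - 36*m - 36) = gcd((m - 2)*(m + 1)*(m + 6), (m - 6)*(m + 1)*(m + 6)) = m^2 + 7*m + 6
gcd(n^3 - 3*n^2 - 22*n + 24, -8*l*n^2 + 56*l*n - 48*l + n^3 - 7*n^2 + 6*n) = n^2 - 7*n + 6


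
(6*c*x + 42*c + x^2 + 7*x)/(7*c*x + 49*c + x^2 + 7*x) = (6*c + x)/(7*c + x)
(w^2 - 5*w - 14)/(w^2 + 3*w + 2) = (w - 7)/(w + 1)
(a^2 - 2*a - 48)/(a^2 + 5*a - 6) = (a - 8)/(a - 1)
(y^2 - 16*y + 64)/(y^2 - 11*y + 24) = (y - 8)/(y - 3)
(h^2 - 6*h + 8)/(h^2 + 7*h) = (h^2 - 6*h + 8)/(h*(h + 7))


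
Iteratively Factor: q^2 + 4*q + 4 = (q + 2)*(q + 2)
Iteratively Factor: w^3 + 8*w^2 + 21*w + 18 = (w + 3)*(w^2 + 5*w + 6) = (w + 3)^2*(w + 2)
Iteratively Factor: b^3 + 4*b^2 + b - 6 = (b - 1)*(b^2 + 5*b + 6) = (b - 1)*(b + 3)*(b + 2)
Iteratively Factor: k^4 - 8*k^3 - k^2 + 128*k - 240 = (k - 4)*(k^3 - 4*k^2 - 17*k + 60) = (k - 5)*(k - 4)*(k^2 + k - 12) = (k - 5)*(k - 4)*(k - 3)*(k + 4)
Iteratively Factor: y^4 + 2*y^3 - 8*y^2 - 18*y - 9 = (y - 3)*(y^3 + 5*y^2 + 7*y + 3) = (y - 3)*(y + 1)*(y^2 + 4*y + 3) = (y - 3)*(y + 1)^2*(y + 3)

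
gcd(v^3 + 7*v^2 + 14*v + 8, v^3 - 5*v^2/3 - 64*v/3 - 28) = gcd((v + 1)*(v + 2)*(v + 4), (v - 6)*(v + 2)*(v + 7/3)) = v + 2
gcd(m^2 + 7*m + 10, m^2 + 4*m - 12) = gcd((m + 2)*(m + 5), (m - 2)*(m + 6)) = 1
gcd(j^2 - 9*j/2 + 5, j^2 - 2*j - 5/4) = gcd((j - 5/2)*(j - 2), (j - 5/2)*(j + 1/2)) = j - 5/2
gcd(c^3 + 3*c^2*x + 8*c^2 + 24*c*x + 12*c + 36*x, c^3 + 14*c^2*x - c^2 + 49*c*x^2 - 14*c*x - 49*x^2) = 1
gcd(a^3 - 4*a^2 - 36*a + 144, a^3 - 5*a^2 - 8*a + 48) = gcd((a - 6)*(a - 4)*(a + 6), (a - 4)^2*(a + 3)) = a - 4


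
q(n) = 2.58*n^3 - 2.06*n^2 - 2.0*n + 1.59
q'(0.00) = -2.00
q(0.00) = 1.59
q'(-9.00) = 662.02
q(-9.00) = -2028.09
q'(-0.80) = 6.25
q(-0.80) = 0.55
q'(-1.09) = 11.69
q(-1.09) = -2.02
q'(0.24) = -2.54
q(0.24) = 1.03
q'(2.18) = 25.80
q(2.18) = 14.17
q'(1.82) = 16.14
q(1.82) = 6.68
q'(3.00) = 55.30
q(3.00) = 46.71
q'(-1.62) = 24.99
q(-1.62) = -11.55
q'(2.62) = 40.34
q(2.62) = 28.61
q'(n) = 7.74*n^2 - 4.12*n - 2.0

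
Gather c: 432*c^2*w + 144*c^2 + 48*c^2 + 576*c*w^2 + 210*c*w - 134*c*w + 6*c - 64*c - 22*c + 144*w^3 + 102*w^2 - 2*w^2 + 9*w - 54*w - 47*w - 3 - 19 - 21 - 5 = c^2*(432*w + 192) + c*(576*w^2 + 76*w - 80) + 144*w^3 + 100*w^2 - 92*w - 48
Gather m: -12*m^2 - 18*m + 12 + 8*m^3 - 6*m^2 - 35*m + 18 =8*m^3 - 18*m^2 - 53*m + 30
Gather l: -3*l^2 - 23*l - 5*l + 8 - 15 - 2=-3*l^2 - 28*l - 9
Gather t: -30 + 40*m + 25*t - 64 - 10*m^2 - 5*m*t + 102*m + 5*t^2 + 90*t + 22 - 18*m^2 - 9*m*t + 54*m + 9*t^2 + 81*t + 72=-28*m^2 + 196*m + 14*t^2 + t*(196 - 14*m)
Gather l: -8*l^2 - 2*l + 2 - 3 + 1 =-8*l^2 - 2*l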